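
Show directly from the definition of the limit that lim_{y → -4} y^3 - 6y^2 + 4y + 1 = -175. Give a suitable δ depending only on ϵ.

Let ϵ > 0 be given. We want δ > 0 such that 0 < |y + 4| < δ implies |(y^3 - 6y^2 + 4y + 1) + 175| < ϵ.
(y^3 - 6y^2 + 4y + 1) + 175 = y^3 - 6y^2 + 4y + 176 = (y + 4)(y^2 - 10y + 44).
So |(y^3 - 6y^2 + 4y + 1) + 175| = |y + 4|·|y^2 - 10y + 44|.
Require δ ≤ 1. Then |y + 4| < 1 gives |y| < 5, and by the triangle inequality |y^2 - 10y + 44| ≤ 5^2 + 10·5 + 44 = 119.
Hence |(y^3 - 6y^2 + 4y + 1) + 175| ≤ 119|y + 4| < ϵ provided |y + 4| < ϵ/119.
Choosing δ = min(1, ϵ/119) ensures both conditions, hence |(y^3 - 6y^2 + 4y + 1) + 175| < ϵ.

δ = min(1, ϵ/119)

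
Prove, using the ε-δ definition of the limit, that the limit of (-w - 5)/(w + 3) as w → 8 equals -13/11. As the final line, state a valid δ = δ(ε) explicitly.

Fix ε > 0. We want δ > 0 with 0 < |w − 8| < δ ⇒ |(-w - 5)/(w + 3) + 13/11| < ε.
Combining over a common denominator, (-w - 5)/(w + 3) + 13/11 = [(-w - 5)·11 − (-13)·(w + 3)] / [11·(w + 3)] = 2(w − 8) / (11(w + 3)).
So |(-w - 5)/(w + 3) + 13/11| = 2|w − 8| / (11·|w + 3|).
Require δ ≤ 11/2, so |w + 3| ≥ |11| − |w − 8| > 11 − 11/2 = 11/2.
Hence |(-w - 5)/(w + 3) + 13/11| < 2|w − 8|/(11·(11/2)) = (4/121)|w − 8|, which is < ε once |w − 8| < (121/4)ε.
Take δ = min(11/2, (121/4)ε). Then 0 < |w − 8| < δ forces both bounds, so |(-w - 5)/(w + 3) + 13/11| < ε.

δ = min(11/2, (121/4)ε)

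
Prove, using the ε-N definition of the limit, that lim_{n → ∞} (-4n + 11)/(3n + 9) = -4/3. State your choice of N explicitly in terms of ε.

Let ε > 0. For n ≥ 1, |(-4n + 11)/(3n + 9) + 4/3| = |69|/(3(3n + 9)) = 69/(3(3n + 9)).
Since 3n + 9 ≥ 3n for n ≥ 1, this is ≤ 69/(3·3n) = (23/3)/n.
So |(-4n + 11)/(3n + 9) + 4/3| < ε whenever n > (23/3)/ε.
Take N = (23/3)/ε. If n > N then |(-4n + 11)/(3n + 9) + 4/3| ≤ (23/3)/n < ε.

N = (23/3)/ε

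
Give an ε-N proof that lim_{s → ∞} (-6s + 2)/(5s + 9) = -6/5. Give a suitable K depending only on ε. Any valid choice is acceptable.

Suppose ε > 0. We seek K > 0 such that s > K implies |(-6s + 2)/(5s + 9) + 6/5| < ε.
(-6s + 2)/(5s + 9) + 6/5 = (5(-6s + 2) − (-6)(5s + 9)) / (5(5s + 9)) = 64/(5(5s + 9)).
For s > 0 we have 5s + 9 > 5s, so |(-6s + 2)/(5s + 9) + 6/5| = 64/(5(5s + 9)) < 64/(5·5s) = (64/25)/s.
Thus |(-6s + 2)/(5s + 9) + 6/5| < ε whenever s > (64/25)/ε.
Take K = (64/25)/ε. If s > K then |(-6s + 2)/(5s + 9) + 6/5| < (64/25)/s < ε.

K = (64/25)/ε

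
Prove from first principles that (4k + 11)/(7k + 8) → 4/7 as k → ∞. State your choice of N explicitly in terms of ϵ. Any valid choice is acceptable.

N = (45/49)/ϵ

Suppose ϵ > 0. For k ≥ 1, |(4k + 11)/(7k + 8) − (4/7)| = |45|/(7(7k + 8)) = 45/(7(7k + 8)).
Since 7k + 8 ≥ 7k for k ≥ 1, this is ≤ 45/(7·7k) = (45/49)/k.
So |(4k + 11)/(7k + 8) − (4/7)| < ϵ whenever k > (45/49)/ϵ.
Take N = (45/49)/ϵ. If k > N then |(4k + 11)/(7k + 8) − (4/7)| ≤ (45/49)/k < ϵ.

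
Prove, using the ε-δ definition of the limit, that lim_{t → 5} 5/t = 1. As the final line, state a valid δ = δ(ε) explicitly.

δ = min(5/2, (5/2)ε)

Suppose ε > 0. We seek δ > 0 such that 0 < |t − 5| < δ implies |5/t − 1| < ε.
|5/t − 1| = 5·|5 − t|/(5·|t|) = 5|t − 5|/(5|t|).
Require δ ≤ 5/2 so that |t| > 5 − 5/2 = 5/2, hence 5|t| > 25/2.
Then |5/t − 1| < 5|t − 5|/(25/2), which is < ε when |t − 5| < (5/2)ε.
Take δ = min(5/2, (5/2)ε). Then 0 < |t − 5| < δ gives both |t − 5| < 5/2 and |t − 5| < (5/2)ε, so |5/t − 1| < ε.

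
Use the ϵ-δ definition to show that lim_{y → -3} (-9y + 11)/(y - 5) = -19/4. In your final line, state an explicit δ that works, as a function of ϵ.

Let ϵ > 0 be given. We want δ > 0 with 0 < |y + 3| < δ ⇒ |(-9y + 11)/(y - 5) + 19/4| < ϵ.
Combining over a common denominator, (-9y + 11)/(y - 5) + 19/4 = [(-9y + 11)·(-8) − 38·(y - 5)] / [(-8)·(y - 5)] = 34(y + 3) / ((-8)(y - 5)).
So |(-9y + 11)/(y - 5) + 19/4| = 34|y + 3| / (8·|y − 5|).
Require δ ≤ 4, so |y − 5| ≥ |-8| − |y + 3| > 8 − 4 = 4.
Hence |(-9y + 11)/(y - 5) + 19/4| < 34|y + 3|/(8·4) = (17/16)|y + 3|, which is < ϵ once |y + 3| < (16/17)ϵ.
Take δ = min(4, (16/17)ϵ). Then 0 < |y + 3| < δ forces both bounds, so |(-9y + 11)/(y - 5) + 19/4| < ϵ.

δ = min(4, (16/17)ϵ)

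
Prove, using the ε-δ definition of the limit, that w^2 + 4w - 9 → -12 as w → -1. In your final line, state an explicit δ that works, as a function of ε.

Fix ε > 0. We want δ > 0 such that 0 < |w + 1| < δ implies |(w^2 + 4w - 9) + 12| < ε.
(w^2 + 4w - 9) + 12 = w^2 + 4w + 3 = (w + 1)(w + 3).
So |(w^2 + 4w - 9) + 12| = |w + 1|·|w + 3|.
Require δ ≤ 2. Then |w + 1| < 2 gives |w| < 3, and by the triangle inequality |w + 3| ≤ 3 + 3 = 6.
Hence |(w^2 + 4w - 9) + 12| ≤ 6|w + 1| < ε provided |w + 1| < ε/6.
Choosing δ = min(2, ε/6) ensures both conditions, hence |(w^2 + 4w - 9) + 12| < ε.

δ = min(2, ε/6)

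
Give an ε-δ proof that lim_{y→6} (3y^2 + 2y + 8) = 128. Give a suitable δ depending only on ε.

Let ε > 0. We want δ > 0 such that 0 < |y − 6| < δ implies |(3y^2 + 2y + 8) − 128| < ε.
(3y^2 + 2y + 8) − 128 = 3y^2 + 2y - 120 = (y − 6)(3y + 20).
So |(3y^2 + 2y + 8) − 128| = |y − 6|·|3y + 20|.
Require δ ≤ 1. Then |y − 6| < 1 gives |y| < 7, and by the triangle inequality |3y + 20| ≤ 3·7 + 20 = 41.
Hence |(3y^2 + 2y + 8) − 128| ≤ 41|y − 6| < ε provided |y − 6| < ε/41.
Take δ = min(1, ε/41). Then 0 < |y − 6| < δ gives both |y − 6| < 1 and |y − 6| < ε/41, so |(3y^2 + 2y + 8) − 128| < ε.

δ = min(1, ε/41)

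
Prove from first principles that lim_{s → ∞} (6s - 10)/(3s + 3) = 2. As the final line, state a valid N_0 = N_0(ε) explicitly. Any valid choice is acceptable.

Let ε > 0 be given. We seek N_0 > 0 such that s > N_0 implies |(6s - 10)/(3s + 3) − 2| < ε.
(6s - 10)/(3s + 3) − 2 = (3(6s - 10) − 6(3s + 3)) / (3(3s + 3)) = -48/(3(3s + 3)).
For s > 0 we have 3s + 3 > 3s, so |(6s - 10)/(3s + 3) − 2| = 48/(3(3s + 3)) < 48/(3·3s) = (16/3)/s.
Thus |(6s - 10)/(3s + 3) − 2| < ε whenever s > (16/3)/ε.
Take N_0 = (16/3)/ε. If s > N_0 then |(6s - 10)/(3s + 3) − 2| < (16/3)/s < ε.

N_0 = (16/3)/ε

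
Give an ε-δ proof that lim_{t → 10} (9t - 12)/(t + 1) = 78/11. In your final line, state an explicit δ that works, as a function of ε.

Suppose ε > 0. We want δ > 0 with 0 < |t − 10| < δ ⇒ |(9t - 12)/(t + 1) − (78/11)| < ε.
Combining over a common denominator, (9t - 12)/(t + 1) − (78/11) = [(9t - 12)·11 − 78·(t + 1)] / [11·(t + 1)] = 21(t − 10) / (11(t + 1)).
So |(9t - 12)/(t + 1) − (78/11)| = 21|t − 10| / (11·|t + 1|).
Restrict δ ≤ 11/2. Then |t − 10| < 11/2 gives |t + 1| = |(t − 10) + 11| ≥ 11 − 11/2 = 11/2.
Hence |(9t - 12)/(t + 1) − (78/11)| < 21|t − 10|/(11·(11/2)) = (42/121)|t − 10|, which is < ε once |t − 10| < (121/42)ε.
Take δ = min(11/2, (121/42)ε). Then 0 < |t − 10| < δ forces both bounds, so |(9t - 12)/(t + 1) − (78/11)| < ε.

δ = min(11/2, (121/42)ε)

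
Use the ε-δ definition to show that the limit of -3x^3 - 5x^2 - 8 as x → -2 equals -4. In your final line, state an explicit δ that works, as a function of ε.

δ = min(1, ε/32)

Fix ε > 0. We want δ > 0 such that 0 < |x + 2| < δ implies |(-3x^3 - 5x^2 - 8) + 4| < ε.
(-3x^3 - 5x^2 - 8) + 4 = -3x^3 - 5x^2 - 4 = (x + 2)(-3x^2 + x - 2).
So |(-3x^3 - 5x^2 - 8) + 4| = |x + 2|·|-3x^2 + x - 2|.
Assume first that |x + 2| < 1, so |x| < 3. Then |-3x^2 + x - 2| ≤ 3·3^2 + 3 + 2 = 32.
Hence |(-3x^3 - 5x^2 - 8) + 4| ≤ 32|x + 2| < ε provided |x + 2| < ε/32.
Take δ = min(1, ε/32). Then 0 < |x + 2| < δ gives both |x + 2| < 1 and |x + 2| < ε/32, so |(-3x^3 - 5x^2 - 8) + 4| < ε.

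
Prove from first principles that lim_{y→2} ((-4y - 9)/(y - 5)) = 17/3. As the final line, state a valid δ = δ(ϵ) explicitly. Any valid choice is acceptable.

Let ϵ > 0. We want δ > 0 with 0 < |y − 2| < δ ⇒ |(-4y - 9)/(y - 5) − (17/3)| < ϵ.
Combining over a common denominator, (-4y - 9)/(y - 5) − (17/3) = [(-4y - 9)·(-3) − (-17)·(y - 5)] / [(-3)·(y - 5)] = 29(y − 2) / ((-3)(y - 5)).
So |(-4y - 9)/(y - 5) − (17/3)| = 29|y − 2| / (3·|y − 5|).
Require δ ≤ 3/2, so |y − 5| ≥ |-3| − |y − 2| > 3 − 3/2 = 3/2.
Hence |(-4y - 9)/(y - 5) − (17/3)| < 29|y − 2|/(3·(3/2)) = (58/9)|y − 2|, which is < ϵ once |y − 2| < (9/58)ϵ.
Take δ = min(3/2, (9/58)ϵ). Then 0 < |y − 2| < δ forces both bounds, so |(-4y - 9)/(y - 5) − (17/3)| < ϵ.

δ = min(3/2, (9/58)ϵ)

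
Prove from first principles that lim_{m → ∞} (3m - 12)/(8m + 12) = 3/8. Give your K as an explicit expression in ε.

Let ε > 0 be given. For m ≥ 1, |(3m - 12)/(8m + 12) − (3/8)| = |-132|/(8(8m + 12)) = 132/(8(8m + 12)).
Since 8m + 12 ≥ 8m for m ≥ 1, this is ≤ 132/(8·8m) = (33/16)/m.
So |(3m - 12)/(8m + 12) − (3/8)| < ε whenever m > (33/16)/ε.
Take K = (33/16)/ε. If m > K then |(3m - 12)/(8m + 12) − (3/8)| ≤ (33/16)/m < ε.

K = (33/16)/ε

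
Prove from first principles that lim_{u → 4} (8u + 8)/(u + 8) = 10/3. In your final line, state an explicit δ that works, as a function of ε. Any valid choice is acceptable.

δ = min(6, (9/7)ε)

Suppose ε > 0. We want δ > 0 with 0 < |u − 4| < δ ⇒ |(8u + 8)/(u + 8) − (10/3)| < ε.
Combining over a common denominator, (8u + 8)/(u + 8) − (10/3) = [(8u + 8)·12 − 40·(u + 8)] / [12·(u + 8)] = 56(u − 4) / (12(u + 8)).
So |(8u + 8)/(u + 8) − (10/3)| = 56|u − 4| / (12·|u + 8|).
Restrict δ ≤ 6. Then |u − 4| < 6 gives |u + 8| = |(u − 4) + 12| ≥ 12 − 6 = 6.
Hence |(8u + 8)/(u + 8) − (10/3)| < 56|u − 4|/(12·6) = (7/9)|u − 4|, which is < ε once |u − 4| < (9/7)ε.
Take δ = min(6, (9/7)ε). Then 0 < |u − 4| < δ forces both bounds, so |(8u + 8)/(u + 8) − (10/3)| < ε.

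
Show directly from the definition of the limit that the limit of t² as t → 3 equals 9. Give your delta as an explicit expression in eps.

Suppose eps > 0. We seek delta > 0 with 0 < |t − 3| < delta ⇒ |t² − 9| < eps.
Factor: t² − 9 = (t − 3)(t + 3), so |t² − 9| = |t − 3|·|t + 3|.
Restrict delta ≤ 1. Then |t − 3| < 1 gives |t| < 4, so by the triangle inequality |t + 3| ≤ 4 + 3 = 7.
Hence |t² − 9| ≤ 7|t − 3|, which is < eps once |t − 3| < eps/7.
Take delta = min(1, eps/7). If 0 < |t − 3| < delta then both bounds hold and |t² − 9| ≤ 7|t − 3| < 7·(eps/7) = eps.

delta = min(1, eps/7)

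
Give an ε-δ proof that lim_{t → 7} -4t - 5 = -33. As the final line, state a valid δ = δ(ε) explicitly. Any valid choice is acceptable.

Fix ε > 0. We need δ > 0 so that 0 < |t − 7| < δ implies |(-4t - 5) + 33| < ε.
|(-4t - 5) + 33| = |-4t + 28| = 4|t − 7|.
Thus it suffices that |t − 7| < ε/4.
Choosing δ = ε/4 gives |(-4t - 5) + 33| = 4|t − 7| < ε whenever |t − 7| < δ.

δ = ε/4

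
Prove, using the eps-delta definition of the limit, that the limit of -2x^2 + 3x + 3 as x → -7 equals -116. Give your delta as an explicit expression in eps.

delta = min(1, eps/33)

Suppose eps > 0. We want delta > 0 such that 0 < |x + 7| < delta implies |(-2x^2 + 3x + 3) + 116| < eps.
(-2x^2 + 3x + 3) + 116 = -2x^2 + 3x + 119 = (x + 7)(-2x + 17).
So |(-2x^2 + 3x + 3) + 116| = |x + 7|·|-2x + 17|.
Assume first that |x + 7| < 1, so |x| < 8. Then |-2x + 17| ≤ 2·8 + 17 = 33.
Hence |(-2x^2 + 3x + 3) + 116| ≤ 33|x + 7| < eps provided |x + 7| < eps/33.
Choosing delta = min(1, eps/33) ensures both conditions, hence |(-2x^2 + 3x + 3) + 116| < eps.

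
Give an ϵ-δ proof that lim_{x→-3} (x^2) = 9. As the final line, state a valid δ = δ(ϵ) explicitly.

Suppose ϵ > 0. We seek δ > 0 with 0 < |x + 3| < δ ⇒ |x^2 − 9| < ϵ.
Factor: x^2 − 9 = (x + 3)(x - 3), so |x^2 − 9| = |x + 3|·|x - 3|.
Impose δ ≤ 1 so that |x| < 4; then |x - 3| ≤ 7.
Hence |x^2 − 9| ≤ 7|x + 3|, which is < ϵ once |x + 3| < ϵ/7.
Take δ = min(1, ϵ/7). If 0 < |x + 3| < δ then both bounds hold and |x^2 − 9| ≤ 7|x + 3| < 7·(ϵ/7) = ϵ.

δ = min(1, ϵ/7)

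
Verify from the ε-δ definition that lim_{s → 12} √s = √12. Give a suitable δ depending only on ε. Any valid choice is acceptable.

δ = min(12, √12·ε)

Let ε > 0 be given. We want δ > 0 such that 0 < |s − 12| < δ implies |√s − √12| < ε.
Rationalise: √s − √12 = (s − 12)/(√s + √12), so |√s − √12| = |s − 12|/(√s + √12).
Restrict δ ≤ 12 so that |s − 12| < 12 forces s > 0, and then √s + √12 > √12.
Hence |√s − √12| < |s − 12|/√12, which is < ε once |s − 12| < √12·ε.
Take δ = min(12, √12·ε). If 0 < |s − 12| < δ then s > 0 and |√s − √12| < |s − 12|/√12 < ε.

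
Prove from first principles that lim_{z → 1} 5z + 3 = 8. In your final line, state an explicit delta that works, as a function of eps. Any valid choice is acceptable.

delta = eps/5

Fix eps > 0. We need delta > 0 so that 0 < |z − 1| < delta implies |(5z + 3) − 8| < eps.
|(5z + 3) − 8| = |5z - 5| = 5|z − 1|.
Thus it suffices that |z − 1| < eps/5.
Take delta = eps/5. If 0 < |z − 1| < delta then |(5z + 3) − 8| = 5|z − 1| < 5·(eps/5) = eps.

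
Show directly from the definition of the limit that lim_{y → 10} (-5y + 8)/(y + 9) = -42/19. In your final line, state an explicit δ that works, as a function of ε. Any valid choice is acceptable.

δ = min(19/2, (361/106)ε)

Fix ε > 0. We want δ > 0 with 0 < |y − 10| < δ ⇒ |(-5y + 8)/(y + 9) + 42/19| < ε.
Combining over a common denominator, (-5y + 8)/(y + 9) + 42/19 = [(-5y + 8)·19 − (-42)·(y + 9)] / [19·(y + 9)] = -53(y − 10) / (19(y + 9)).
So |(-5y + 8)/(y + 9) + 42/19| = 53|y − 10| / (19·|y + 9|).
Restrict δ ≤ 19/2. Then |y − 10| < 19/2 gives |y + 9| = |(y − 10) + 19| ≥ 19 − 19/2 = 19/2.
Hence |(-5y + 8)/(y + 9) + 42/19| < 53|y − 10|/(19·(19/2)) = (106/361)|y − 10|, which is < ε once |y − 10| < (361/106)ε.
Take δ = min(19/2, (361/106)ε). Then 0 < |y − 10| < δ forces both bounds, so |(-5y + 8)/(y + 9) + 42/19| < ε.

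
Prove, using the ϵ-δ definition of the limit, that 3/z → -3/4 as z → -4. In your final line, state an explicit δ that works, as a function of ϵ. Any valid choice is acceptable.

δ = min(2, (8/3)ϵ)

Let ϵ > 0. We seek δ > 0 such that 0 < |z + 4| < δ implies |3/z + 3/4| < ϵ.
|3/z + 3/4| = 3·|-4 − z|/(4·|z|) = 3|z + 4|/(4|z|).
Restrict δ ≤ 2. Then |z + 4| < 2 gives |z| > 2, so 4|z| > 8.
Then |3/z + 3/4| < 3|z + 4|/8, which is < ϵ when |z + 4| < (8/3)ϵ.
Take δ = min(2, (8/3)ϵ). Then 0 < |z + 4| < δ gives both |z + 4| < 2 and |z + 4| < (8/3)ϵ, so |3/z + 3/4| < ϵ.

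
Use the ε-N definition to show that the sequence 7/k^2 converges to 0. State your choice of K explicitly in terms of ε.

Suppose ε > 0. For k ≥ 1, |7/k^2 − 0| = 7/k^2.
7/k^2 < ε ⇔ k^2 > 7/ε ⇔ k > (7/ε)^{1/2}.
Take K = (7/ε)^{1/2}. Then k > K implies 7/k^2 < ε.

K = (7/ε)^{1/2}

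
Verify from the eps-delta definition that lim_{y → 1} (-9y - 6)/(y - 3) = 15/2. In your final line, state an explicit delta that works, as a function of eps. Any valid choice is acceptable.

delta = min(1, (2/33)eps)

Fix eps > 0. We want delta > 0 with 0 < |y − 1| < delta ⇒ |(-9y - 6)/(y - 3) − (15/2)| < eps.
Combining over a common denominator, (-9y - 6)/(y - 3) − (15/2) = [(-9y - 6)·(-2) − (-15)·(y - 3)] / [(-2)·(y - 3)] = 33(y − 1) / ((-2)(y - 3)).
So |(-9y - 6)/(y - 3) − (15/2)| = 33|y − 1| / (2·|y − 3|).
Restrict delta ≤ 1. Then |y − 1| < 1 gives |y − 3| = |(y − 1) + (-2)| ≥ 2 − 1 = 1.
Hence |(-9y - 6)/(y - 3) − (15/2)| < 33|y − 1|/(2·1) = (33/2)|y − 1|, which is < eps once |y − 1| < (2/33)eps.
Take delta = min(1, (2/33)eps). Then 0 < |y − 1| < delta forces both bounds, so |(-9y - 6)/(y - 3) − (15/2)| < eps.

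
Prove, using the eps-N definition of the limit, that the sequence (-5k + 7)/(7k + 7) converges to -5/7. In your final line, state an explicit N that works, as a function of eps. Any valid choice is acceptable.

N = (12/7)/eps

Let eps > 0 be given. For k ≥ 1, |(-5k + 7)/(7k + 7) + 5/7| = |84|/(7(7k + 7)) = 84/(7(7k + 7)).
Since 7k + 7 ≥ 7k for k ≥ 1, this is ≤ 84/(7·7k) = (12/7)/k.
So |(-5k + 7)/(7k + 7) + 5/7| < eps whenever k > (12/7)/eps.
Take N = (12/7)/eps. If k > N then |(-5k + 7)/(7k + 7) + 5/7| ≤ (12/7)/k < eps.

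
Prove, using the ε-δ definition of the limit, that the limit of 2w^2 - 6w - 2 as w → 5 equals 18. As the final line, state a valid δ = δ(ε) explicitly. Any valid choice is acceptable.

δ = min(2, ε/18)

Fix ε > 0. We want δ > 0 such that 0 < |w − 5| < δ implies |(2w^2 - 6w - 2) − 18| < ε.
(2w^2 - 6w - 2) − 18 = 2w^2 - 6w - 20 = (w − 5)(2w + 4).
So |(2w^2 - 6w - 2) − 18| = |w − 5|·|2w + 4|.
Assume first that |w − 5| < 2, so |w| < 7. Then |2w + 4| ≤ 2·7 + 4 = 18.
Hence |(2w^2 - 6w - 2) − 18| ≤ 18|w − 5| < ε provided |w − 5| < ε/18.
Take δ = min(2, ε/18). Then 0 < |w − 5| < δ gives both |w − 5| < 2 and |w − 5| < ε/18, so |(2w^2 - 6w - 2) − 18| < ε.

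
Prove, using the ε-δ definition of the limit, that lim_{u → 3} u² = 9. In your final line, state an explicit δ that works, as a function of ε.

Fix ε > 0. We seek δ > 0 with 0 < |u − 3| < δ ⇒ |u² − 9| < ε.
Factor: u² − 9 = (u − 3)(u + 3), so |u² − 9| = |u − 3|·|u + 3|.
Restrict δ ≤ 1. Then |u − 3| < 1 gives |u| < 4, so by the triangle inequality |u + 3| ≤ 4 + 3 = 7.
Hence |u² − 9| ≤ 7|u − 3|, which is < ε once |u − 3| < ε/7.
Take δ = min(1, ε/7). If 0 < |u − 3| < δ then both bounds hold and |u² − 9| ≤ 7|u − 3| < 7·(ε/7) = ε.

δ = min(1, ε/7)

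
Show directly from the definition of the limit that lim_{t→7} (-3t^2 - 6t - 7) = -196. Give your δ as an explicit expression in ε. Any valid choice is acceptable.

Let ε > 0. We want δ > 0 such that 0 < |t − 7| < δ implies |(-3t^2 - 6t - 7) + 196| < ε.
(-3t^2 - 6t - 7) + 196 = -3t^2 - 6t + 189 = (t − 7)(-3t - 27).
So |(-3t^2 - 6t - 7) + 196| = |t − 7|·|-3t - 27|.
Require δ ≤ 1. Then |t − 7| < 1 gives |t| < 8, and by the triangle inequality |-3t - 27| ≤ 3·8 + 27 = 51.
Hence |(-3t^2 - 6t - 7) + 196| ≤ 51|t − 7| < ε provided |t − 7| < ε/51.
Choosing δ = min(1, ε/51) ensures both conditions, hence |(-3t^2 - 6t - 7) + 196| < ε.

δ = min(1, ε/51)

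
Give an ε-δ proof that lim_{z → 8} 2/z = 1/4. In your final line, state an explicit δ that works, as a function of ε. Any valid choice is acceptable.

δ = min(4, 16ε)

Let ε > 0 be given. We seek δ > 0 such that 0 < |z − 8| < δ implies |2/z − (1/4)| < ε.
|2/z − (1/4)| = 2·|8 − z|/(8·|z|) = 2|z − 8|/(8|z|).
Require δ ≤ 4 so that |z| > 8 − 4 = 4, hence 8|z| > 32.
Then |2/z − (1/4)| < 2|z − 8|/32, which is < ε when |z − 8| < 16ε.
Take δ = min(4, 16ε). Then 0 < |z − 8| < δ gives both |z − 8| < 4 and |z − 8| < 16ε, so |2/z − (1/4)| < ε.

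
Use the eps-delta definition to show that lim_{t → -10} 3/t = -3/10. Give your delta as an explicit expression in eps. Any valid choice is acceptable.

delta = min(5, (50/3)eps)

Let eps > 0. We seek delta > 0 such that 0 < |t + 10| < delta implies |3/t + 3/10| < eps.
|3/t + 3/10| = 3·|-10 − t|/(10·|t|) = 3|t + 10|/(10|t|).
Require delta ≤ 5 so that |t| > 10 − 5 = 5, hence 10|t| > 50.
Then |3/t + 3/10| < 3|t + 10|/50, which is < eps when |t + 10| < (50/3)eps.
Take delta = min(5, (50/3)eps). Then 0 < |t + 10| < delta gives both |t + 10| < 5 and |t + 10| < (50/3)eps, so |3/t + 3/10| < eps.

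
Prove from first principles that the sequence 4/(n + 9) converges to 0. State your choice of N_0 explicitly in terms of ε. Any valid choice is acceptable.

N_0 = 4/ε

Fix ε > 0. For n ≥ 1, |4/(n + 9) − 0| = 4/(n + 9) ≤ 4/n.
We need 4/n < ε, i.e. n > 4/ε.
Take N_0 = 4/ε. If n > N_0 then |4/(n + 9)| ≤ 4/n < ε.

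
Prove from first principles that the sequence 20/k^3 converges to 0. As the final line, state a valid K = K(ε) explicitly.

Suppose ε > 0. For k ≥ 1, |20/k^3 − 0| = 20/k^3.
20/k^3 < ε ⇔ k^3 > 20/ε ⇔ k > (20/ε)^{1/3}.
Take K = (20/ε)^{1/3}. Then k > K implies 20/k^3 < ε.

K = (20/ε)^{1/3}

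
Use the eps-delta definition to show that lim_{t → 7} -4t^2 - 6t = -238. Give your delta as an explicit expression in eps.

delta = min(2, eps/70)

Suppose eps > 0. We want delta > 0 such that 0 < |t − 7| < delta implies |(-4t^2 - 6t) + 238| < eps.
(-4t^2 - 6t) + 238 = -4t^2 - 6t + 238 = (t − 7)(-4t - 34).
So |(-4t^2 - 6t) + 238| = |t − 7|·|-4t - 34|.
Assume first that |t − 7| < 2, so |t| < 9. Then |-4t - 34| ≤ 4·9 + 34 = 70.
Hence |(-4t^2 - 6t) + 238| ≤ 70|t − 7| < eps provided |t − 7| < eps/70.
Take delta = min(2, eps/70). Then 0 < |t − 7| < delta gives both |t − 7| < 2 and |t − 7| < eps/70, so |(-4t^2 - 6t) + 238| < eps.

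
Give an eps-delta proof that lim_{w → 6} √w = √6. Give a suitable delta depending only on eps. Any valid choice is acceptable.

Suppose eps > 0. We want delta > 0 such that 0 < |w − 6| < delta implies |√w − √6| < eps.
Multiplying by the conjugate, |√w − √6| = |w − 6|/(√w + √6).
Restrict delta ≤ 6 so that |w − 6| < 6 forces w > 0, and then √w + √6 > √6.
Hence |√w − √6| < |w − 6|/√6, which is < eps once |w − 6| < √6·eps.
Take delta = min(6, √6·eps). If 0 < |w − 6| < delta then w > 0 and |√w − √6| < |w − 6|/√6 < eps.

delta = min(6, √6·eps)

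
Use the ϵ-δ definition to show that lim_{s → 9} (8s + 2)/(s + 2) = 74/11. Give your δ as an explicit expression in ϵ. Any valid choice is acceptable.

δ = min(11/2, (121/28)ϵ)

Let ϵ > 0. We want δ > 0 with 0 < |s − 9| < δ ⇒ |(8s + 2)/(s + 2) − (74/11)| < ϵ.
Combining over a common denominator, (8s + 2)/(s + 2) − (74/11) = [(8s + 2)·11 − 74·(s + 2)] / [11·(s + 2)] = 14(s − 9) / (11(s + 2)).
So |(8s + 2)/(s + 2) − (74/11)| = 14|s − 9| / (11·|s + 2|).
Restrict δ ≤ 11/2. Then |s − 9| < 11/2 gives |s + 2| = |(s − 9) + 11| ≥ 11 − 11/2 = 11/2.
Hence |(8s + 2)/(s + 2) − (74/11)| < 14|s − 9|/(11·(11/2)) = (28/121)|s − 9|, which is < ϵ once |s − 9| < (121/28)ϵ.
Take δ = min(11/2, (121/28)ϵ). Then 0 < |s − 9| < δ forces both bounds, so |(8s + 2)/(s + 2) − (74/11)| < ϵ.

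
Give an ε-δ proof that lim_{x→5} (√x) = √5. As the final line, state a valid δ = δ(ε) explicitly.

δ = min(5, √5·ε)

Let ε > 0 be given. We want δ > 0 such that 0 < |x − 5| < δ implies |√x − √5| < ε.
Rationalise: √x − √5 = (x − 5)/(√x + √5), so |√x − √5| = |x − 5|/(√x + √5).
Restrict δ ≤ 5 so that |x − 5| < 5 forces x > 0, and then √x + √5 > √5.
Hence |√x − √5| < |x − 5|/√5, which is < ε once |x − 5| < √5·ε.
Take δ = min(5, √5·ε). If 0 < |x − 5| < δ then x > 0 and |√x − √5| < |x − 5|/√5 < ε.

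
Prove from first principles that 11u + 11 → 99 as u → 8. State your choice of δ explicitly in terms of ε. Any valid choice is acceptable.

δ = ε/11

Fix ε > 0. We need δ > 0 so that 0 < |u − 8| < δ implies |(11u + 11) − 99| < ε.
Since (11u + 11) − 99 = 11(u − 8), we have |(11u + 11) − 99| = 11|u − 8|.
So 11|u − 8| < ε exactly when |u − 8| < ε/11.
Choosing δ = ε/11 gives |(11u + 11) − 99| = 11|u − 8| < ε whenever |u − 8| < δ.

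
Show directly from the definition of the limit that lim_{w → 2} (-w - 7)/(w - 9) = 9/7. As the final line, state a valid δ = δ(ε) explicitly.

δ = min(7/2, (49/32)ε)

Suppose ε > 0. We want δ > 0 with 0 < |w − 2| < δ ⇒ |(-w - 7)/(w - 9) − (9/7)| < ε.
Combining over a common denominator, (-w - 7)/(w - 9) − (9/7) = [(-w - 7)·(-7) − (-9)·(w - 9)] / [(-7)·(w - 9)] = 16(w − 2) / ((-7)(w - 9)).
So |(-w - 7)/(w - 9) − (9/7)| = 16|w − 2| / (7·|w − 9|).
Restrict δ ≤ 7/2. Then |w − 2| < 7/2 gives |w − 9| = |(w − 2) + (-7)| ≥ 7 − 7/2 = 7/2.
Hence |(-w - 7)/(w - 9) − (9/7)| < 16|w − 2|/(7·(7/2)) = (32/49)|w − 2|, which is < ε once |w − 2| < (49/32)ε.
Take δ = min(7/2, (49/32)ε). Then 0 < |w − 2| < δ forces both bounds, so |(-w - 7)/(w - 9) − (9/7)| < ε.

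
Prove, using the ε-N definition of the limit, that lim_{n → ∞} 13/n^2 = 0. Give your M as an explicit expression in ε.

Fix ε > 0. For n ≥ 1, |13/n^2 − 0| = 13/n^2.
13/n^2 < ε ⇔ n^2 > 13/ε ⇔ n > (13/ε)^{1/2}.
Take M = (13/ε)^{1/2}. Then n > M implies 13/n^2 < ε.

M = (13/ε)^{1/2}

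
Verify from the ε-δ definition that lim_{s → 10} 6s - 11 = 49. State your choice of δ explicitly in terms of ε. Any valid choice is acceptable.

Let ε > 0 be given. We need δ > 0 so that 0 < |s − 10| < δ implies |(6s - 11) − 49| < ε.
Since (6s - 11) − 49 = 6(s − 10), we have |(6s - 11) − 49| = 6|s − 10|.
So 6|s − 10| < ε exactly when |s − 10| < ε/6.
Take δ = ε/6. If 0 < |s − 10| < δ then |(6s - 11) − 49| = 6|s − 10| < 6·(ε/6) = ε.

δ = ε/6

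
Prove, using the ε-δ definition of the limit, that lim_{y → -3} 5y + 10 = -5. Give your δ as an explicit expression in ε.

δ = ε/5

Let ε > 0 be given. We need δ > 0 so that 0 < |y + 3| < δ implies |(5y + 10) + 5| < ε.
|(5y + 10) + 5| = |5y + 15| = 5|y + 3|.
Thus it suffices that |y + 3| < ε/5.
Choosing δ = ε/5 gives |(5y + 10) + 5| = 5|y + 3| < ε whenever |y + 3| < δ.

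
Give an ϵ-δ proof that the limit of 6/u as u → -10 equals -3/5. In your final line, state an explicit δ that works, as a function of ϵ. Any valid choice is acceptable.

δ = min(5, (25/3)ϵ)

Suppose ϵ > 0. We seek δ > 0 such that 0 < |u + 10| < δ implies |6/u + 3/5| < ϵ.
|6/u + 3/5| = 6·|-10 − u|/(10·|u|) = 6|u + 10|/(10|u|).
Restrict δ ≤ 5. Then |u + 10| < 5 gives |u| > 5, so 10|u| > 50.
Then |6/u + 3/5| < 6|u + 10|/50, which is < ϵ when |u + 10| < (25/3)ϵ.
Take δ = min(5, (25/3)ϵ). Then 0 < |u + 10| < δ gives both |u + 10| < 5 and |u + 10| < (25/3)ϵ, so |6/u + 3/5| < ϵ.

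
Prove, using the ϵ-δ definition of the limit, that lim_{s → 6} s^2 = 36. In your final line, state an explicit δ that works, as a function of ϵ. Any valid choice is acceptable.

Suppose ϵ > 0. We seek δ > 0 with 0 < |s − 6| < δ ⇒ |s^2 − 36| < ϵ.
Factor: s^2 − 36 = (s − 6)(s + 6), so |s^2 − 36| = |s − 6|·|s + 6|.
Impose δ ≤ 1 so that |s| < 7; then |s + 6| ≤ 13.
Hence |s^2 − 36| ≤ 13|s − 6|, which is < ϵ once |s − 6| < ϵ/13.
Take δ = min(1, ϵ/13). If 0 < |s − 6| < δ then both bounds hold and |s^2 − 36| ≤ 13|s − 6| < 13·(ϵ/13) = ϵ.

δ = min(1, ϵ/13)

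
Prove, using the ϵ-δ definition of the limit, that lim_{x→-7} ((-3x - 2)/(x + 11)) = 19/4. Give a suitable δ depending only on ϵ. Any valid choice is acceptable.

Let ϵ > 0. We want δ > 0 with 0 < |x + 7| < δ ⇒ |(-3x - 2)/(x + 11) − (19/4)| < ϵ.
Combining over a common denominator, (-3x - 2)/(x + 11) − (19/4) = [(-3x - 2)·4 − 19·(x + 11)] / [4·(x + 11)] = -31(x + 7) / (4(x + 11)).
So |(-3x - 2)/(x + 11) − (19/4)| = 31|x + 7| / (4·|x + 11|).
Require δ ≤ 2, so |x + 11| ≥ |4| − |x + 7| > 4 − 2 = 2.
Hence |(-3x - 2)/(x + 11) − (19/4)| < 31|x + 7|/(4·2) = (31/8)|x + 7|, which is < ϵ once |x + 7| < (8/31)ϵ.
Take δ = min(2, (8/31)ϵ). Then 0 < |x + 7| < δ forces both bounds, so |(-3x - 2)/(x + 11) − (19/4)| < ϵ.

δ = min(2, (8/31)ϵ)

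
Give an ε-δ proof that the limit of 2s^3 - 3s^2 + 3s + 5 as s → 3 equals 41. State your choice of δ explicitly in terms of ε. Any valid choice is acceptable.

δ = min(1, ε/56)

Suppose ε > 0. We want δ > 0 such that 0 < |s − 3| < δ implies |(2s^3 - 3s^2 + 3s + 5) − 41| < ε.
(2s^3 - 3s^2 + 3s + 5) − 41 = 2s^3 - 3s^2 + 3s - 36 = (s − 3)(2s^2 + 3s + 12).
So |(2s^3 - 3s^2 + 3s + 5) − 41| = |s − 3|·|2s^2 + 3s + 12|.
Assume first that |s − 3| < 1, so |s| < 4. Then |2s^2 + 3s + 12| ≤ 2·4^2 + 3·4 + 12 = 56.
Hence |(2s^3 - 3s^2 + 3s + 5) − 41| ≤ 56|s − 3| < ε provided |s − 3| < ε/56.
Choosing δ = min(1, ε/56) ensures both conditions, hence |(2s^3 - 3s^2 + 3s + 5) − 41| < ε.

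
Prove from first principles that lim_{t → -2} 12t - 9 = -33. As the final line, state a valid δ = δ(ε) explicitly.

Let ε > 0 be given. We need δ > 0 so that 0 < |t + 2| < δ implies |(12t - 9) + 33| < ε.
|(12t - 9) + 33| = |12t + 24| = 12|t + 2|.
Thus it suffices that |t + 2| < ε/12.
Choosing δ = ε/12 gives |(12t - 9) + 33| = 12|t + 2| < ε whenever |t + 2| < δ.

δ = ε/12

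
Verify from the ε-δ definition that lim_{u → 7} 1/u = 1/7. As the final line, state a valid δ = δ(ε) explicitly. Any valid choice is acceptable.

δ = min(7/2, (49/2)ε)

Let ε > 0 be given. We seek δ > 0 such that 0 < |u − 7| < δ implies |1/u − (1/7)| < ε.
|1/u − (1/7)| = |7 − u|/(7·|u|) = |u − 7|/(7|u|).
Require δ ≤ 7/2 so that |u| > 7 − 7/2 = 7/2, hence 7|u| > 49/2.
Then |1/u − (1/7)| < |u − 7|/(49/2), which is < ε when |u − 7| < (49/2)ε.
Take δ = min(7/2, (49/2)ε). Then 0 < |u − 7| < δ gives both |u − 7| < 7/2 and |u − 7| < (49/2)ε, so |1/u − (1/7)| < ε.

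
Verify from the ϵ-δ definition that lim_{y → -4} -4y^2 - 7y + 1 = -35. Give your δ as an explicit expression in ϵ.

δ = min(2, ϵ/33)

Suppose ϵ > 0. We want δ > 0 such that 0 < |y + 4| < δ implies |(-4y^2 - 7y + 1) + 35| < ϵ.
(-4y^2 - 7y + 1) + 35 = -4y^2 - 7y + 36 = (y + 4)(-4y + 9).
So |(-4y^2 - 7y + 1) + 35| = |y + 4|·|-4y + 9|.
Require δ ≤ 2. Then |y + 4| < 2 gives |y| < 6, and by the triangle inequality |-4y + 9| ≤ 4·6 + 9 = 33.
Hence |(-4y^2 - 7y + 1) + 35| ≤ 33|y + 4| < ϵ provided |y + 4| < ϵ/33.
Take δ = min(2, ϵ/33). Then 0 < |y + 4| < δ gives both |y + 4| < 2 and |y + 4| < ϵ/33, so |(-4y^2 - 7y + 1) + 35| < ϵ.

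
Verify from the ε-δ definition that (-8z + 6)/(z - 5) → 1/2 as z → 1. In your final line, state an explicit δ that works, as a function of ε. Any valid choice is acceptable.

δ = min(2, (4/17)ε)

Let ε > 0. We want δ > 0 with 0 < |z − 1| < δ ⇒ |(-8z + 6)/(z - 5) − (1/2)| < ε.
Combining over a common denominator, (-8z + 6)/(z - 5) − (1/2) = [(-8z + 6)·(-4) − (-2)·(z - 5)] / [(-4)·(z - 5)] = 34(z − 1) / ((-4)(z - 5)).
So |(-8z + 6)/(z - 5) − (1/2)| = 34|z − 1| / (4·|z − 5|).
Require δ ≤ 2, so |z − 5| ≥ |-4| − |z − 1| > 4 − 2 = 2.
Hence |(-8z + 6)/(z - 5) − (1/2)| < 34|z − 1|/(4·2) = (17/4)|z − 1|, which is < ε once |z − 1| < (4/17)ε.
Take δ = min(2, (4/17)ε). Then 0 < |z − 1| < δ forces both bounds, so |(-8z + 6)/(z - 5) − (1/2)| < ε.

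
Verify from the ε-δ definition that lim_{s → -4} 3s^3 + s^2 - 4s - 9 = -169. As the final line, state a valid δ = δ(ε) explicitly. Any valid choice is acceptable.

Let ε > 0. We want δ > 0 such that 0 < |s + 4| < δ implies |(3s^3 + s^2 - 4s - 9) + 169| < ε.
(3s^3 + s^2 - 4s - 9) + 169 = 3s^3 + s^2 - 4s + 160 = (s + 4)(3s^2 - 11s + 40).
So |(3s^3 + s^2 - 4s - 9) + 169| = |s + 4|·|3s^2 - 11s + 40|.
Require δ ≤ 1. Then |s + 4| < 1 gives |s| < 5, and by the triangle inequality |3s^2 - 11s + 40| ≤ 3·5^2 + 11·5 + 40 = 170.
Hence |(3s^3 + s^2 - 4s - 9) + 169| ≤ 170|s + 4| < ε provided |s + 4| < ε/170.
Choosing δ = min(1, ε/170) ensures both conditions, hence |(3s^3 + s^2 - 4s - 9) + 169| < ε.

δ = min(1, ε/170)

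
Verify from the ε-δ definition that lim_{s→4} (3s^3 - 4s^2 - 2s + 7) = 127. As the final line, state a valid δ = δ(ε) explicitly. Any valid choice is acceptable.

Let ε > 0. We want δ > 0 such that 0 < |s − 4| < δ implies |(3s^3 - 4s^2 - 2s + 7) − 127| < ε.
(3s^3 - 4s^2 - 2s + 7) − 127 = 3s^3 - 4s^2 - 2s - 120 = (s − 4)(3s^2 + 8s + 30).
So |(3s^3 - 4s^2 - 2s + 7) − 127| = |s − 4|·|3s^2 + 8s + 30|.
Assume first that |s − 4| < 1, so |s| < 5. Then |3s^2 + 8s + 30| ≤ 3·5^2 + 8·5 + 30 = 145.
Hence |(3s^3 - 4s^2 - 2s + 7) − 127| ≤ 145|s − 4| < ε provided |s − 4| < ε/145.
Choosing δ = min(1, ε/145) ensures both conditions, hence |(3s^3 - 4s^2 - 2s + 7) − 127| < ε.

δ = min(1, ε/145)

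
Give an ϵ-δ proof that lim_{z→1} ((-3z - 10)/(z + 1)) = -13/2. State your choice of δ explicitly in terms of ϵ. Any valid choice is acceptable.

δ = min(1, (2/7)ϵ)

Suppose ϵ > 0. We want δ > 0 with 0 < |z − 1| < δ ⇒ |(-3z - 10)/(z + 1) + 13/2| < ϵ.
Combining over a common denominator, (-3z - 10)/(z + 1) + 13/2 = [(-3z - 10)·2 − (-13)·(z + 1)] / [2·(z + 1)] = 7(z − 1) / (2(z + 1)).
So |(-3z - 10)/(z + 1) + 13/2| = 7|z − 1| / (2·|z + 1|).
Restrict δ ≤ 1. Then |z − 1| < 1 gives |z + 1| = |(z − 1) + 2| ≥ 2 − 1 = 1.
Hence |(-3z - 10)/(z + 1) + 13/2| < 7|z − 1|/(2·1) = (7/2)|z − 1|, which is < ϵ once |z − 1| < (2/7)ϵ.
Take δ = min(1, (2/7)ϵ). Then 0 < |z − 1| < δ forces both bounds, so |(-3z - 10)/(z + 1) + 13/2| < ϵ.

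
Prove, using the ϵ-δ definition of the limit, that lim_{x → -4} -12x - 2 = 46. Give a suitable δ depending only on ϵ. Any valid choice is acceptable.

δ = ϵ/12

Let ϵ > 0 be given. We need δ > 0 so that 0 < |x + 4| < δ implies |(-12x - 2) − 46| < ϵ.
Since (-12x - 2) − 46 = -12(x + 4), we have |(-12x - 2) − 46| = 12|x + 4|.
So 12|x + 4| < ϵ exactly when |x + 4| < ϵ/12.
Take δ = ϵ/12. If 0 < |x + 4| < δ then |(-12x - 2) − 46| = 12|x + 4| < 12·(ϵ/12) = ϵ.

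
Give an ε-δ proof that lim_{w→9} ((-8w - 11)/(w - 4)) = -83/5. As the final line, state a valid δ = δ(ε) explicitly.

Let ε > 0. We want δ > 0 with 0 < |w − 9| < δ ⇒ |(-8w - 11)/(w - 4) + 83/5| < ε.
Combining over a common denominator, (-8w - 11)/(w - 4) + 83/5 = [(-8w - 11)·5 − (-83)·(w - 4)] / [5·(w - 4)] = 43(w − 9) / (5(w - 4)).
So |(-8w - 11)/(w - 4) + 83/5| = 43|w − 9| / (5·|w − 4|).
Restrict δ ≤ 5/2. Then |w − 9| < 5/2 gives |w − 4| = |(w − 9) + 5| ≥ 5 − 5/2 = 5/2.
Hence |(-8w - 11)/(w - 4) + 83/5| < 43|w − 9|/(5·(5/2)) = (86/25)|w − 9|, which is < ε once |w − 9| < (25/86)ε.
Take δ = min(5/2, (25/86)ε). Then 0 < |w − 9| < δ forces both bounds, so |(-8w - 11)/(w - 4) + 83/5| < ε.

δ = min(5/2, (25/86)ε)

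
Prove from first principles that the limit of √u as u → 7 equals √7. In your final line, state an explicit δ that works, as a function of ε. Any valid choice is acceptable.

δ = min(7, √7·ε)

Let ε > 0. We want δ > 0 such that 0 < |u − 7| < δ implies |√u − √7| < ε.
Rationalise: √u − √7 = (u − 7)/(√u + √7), so |√u − √7| = |u − 7|/(√u + √7).
Restrict δ ≤ 7 so that |u − 7| < 7 forces u > 0, and then √u + √7 > √7.
Hence |√u − √7| < |u − 7|/√7, which is < ε once |u − 7| < √7·ε.
Take δ = min(7, √7·ε). If 0 < |u − 7| < δ then u > 0 and |√u − √7| < |u − 7|/√7 < ε.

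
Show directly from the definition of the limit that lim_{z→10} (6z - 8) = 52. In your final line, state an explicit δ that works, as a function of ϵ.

Fix ϵ > 0. We need δ > 0 so that 0 < |z − 10| < δ implies |(6z - 8) − 52| < ϵ.
Since (6z - 8) − 52 = 6(z − 10), we have |(6z - 8) − 52| = 6|z − 10|.
Thus it suffices that |z − 10| < ϵ/6.
Choosing δ = ϵ/6 gives |(6z - 8) − 52| = 6|z − 10| < ϵ whenever |z − 10| < δ.

δ = ϵ/6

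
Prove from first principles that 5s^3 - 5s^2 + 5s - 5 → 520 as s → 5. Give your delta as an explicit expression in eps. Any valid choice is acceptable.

Fix eps > 0. We want delta > 0 such that 0 < |s − 5| < delta implies |(5s^3 - 5s^2 + 5s - 5) − 520| < eps.
(5s^3 - 5s^2 + 5s - 5) − 520 = 5s^3 - 5s^2 + 5s - 525 = (s − 5)(5s^2 + 20s + 105).
So |(5s^3 - 5s^2 + 5s - 5) − 520| = |s − 5|·|5s^2 + 20s + 105|.
Assume first that |s − 5| < 2, so |s| < 7. Then |5s^2 + 20s + 105| ≤ 5·7^2 + 20·7 + 105 = 490.
Hence |(5s^3 - 5s^2 + 5s - 5) − 520| ≤ 490|s − 5| < eps provided |s − 5| < eps/490.
Take delta = min(2, eps/490). Then 0 < |s − 5| < delta gives both |s − 5| < 2 and |s − 5| < eps/490, so |(5s^3 - 5s^2 + 5s - 5) − 520| < eps.

delta = min(2, eps/490)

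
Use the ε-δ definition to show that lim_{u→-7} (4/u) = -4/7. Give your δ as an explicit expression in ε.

Suppose ε > 0. We seek δ > 0 such that 0 < |u + 7| < δ implies |4/u + 4/7| < ε.
|4/u + 4/7| = 4·|-7 − u|/(7·|u|) = 4|u + 7|/(7|u|).
Restrict δ ≤ 7/2. Then |u + 7| < 7/2 gives |u| > 7/2, so 7|u| > 49/2.
Then |4/u + 4/7| < 4|u + 7|/(49/2), which is < ε when |u + 7| < (49/8)ε.
Take δ = min(7/2, (49/8)ε). Then 0 < |u + 7| < δ gives both |u + 7| < 7/2 and |u + 7| < (49/8)ε, so |4/u + 4/7| < ε.

δ = min(7/2, (49/8)ε)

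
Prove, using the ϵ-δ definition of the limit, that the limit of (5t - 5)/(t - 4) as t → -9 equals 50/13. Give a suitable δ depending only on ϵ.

Fix ϵ > 0. We want δ > 0 with 0 < |t + 9| < δ ⇒ |(5t - 5)/(t - 4) − (50/13)| < ϵ.
Combining over a common denominator, (5t - 5)/(t - 4) − (50/13) = [(5t - 5)·(-13) − (-50)·(t - 4)] / [(-13)·(t - 4)] = -15(t + 9) / ((-13)(t - 4)).
So |(5t - 5)/(t - 4) − (50/13)| = 15|t + 9| / (13·|t − 4|).
Require δ ≤ 13/2, so |t − 4| ≥ |-13| − |t + 9| > 13 − 13/2 = 13/2.
Hence |(5t - 5)/(t - 4) − (50/13)| < 15|t + 9|/(13·(13/2)) = (30/169)|t + 9|, which is < ϵ once |t + 9| < (169/30)ϵ.
Take δ = min(13/2, (169/30)ϵ). Then 0 < |t + 9| < δ forces both bounds, so |(5t - 5)/(t - 4) − (50/13)| < ϵ.

δ = min(13/2, (169/30)ϵ)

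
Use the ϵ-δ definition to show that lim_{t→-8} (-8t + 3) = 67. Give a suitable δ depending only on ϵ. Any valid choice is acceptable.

δ = ϵ/8

Suppose ϵ > 0. We need δ > 0 so that 0 < |t + 8| < δ implies |(-8t + 3) − 67| < ϵ.
Since (-8t + 3) − 67 = -8(t + 8), we have |(-8t + 3) − 67| = 8|t + 8|.
So 8|t + 8| < ϵ exactly when |t + 8| < ϵ/8.
Take δ = ϵ/8. If 0 < |t + 8| < δ then |(-8t + 3) − 67| = 8|t + 8| < 8·(ϵ/8) = ϵ.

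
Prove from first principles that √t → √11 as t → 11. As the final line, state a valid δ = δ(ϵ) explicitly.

δ = min(11, √11·ϵ)

Let ϵ > 0. We want δ > 0 such that 0 < |t − 11| < δ implies |√t − √11| < ϵ.
Multiplying by the conjugate, |√t − √11| = |t − 11|/(√t + √11).
Restrict δ ≤ 11 so that |t − 11| < 11 forces t > 0, and then √t + √11 > √11.
Hence |√t − √11| < |t − 11|/√11, which is < ϵ once |t − 11| < √11·ϵ.
Take δ = min(11, √11·ϵ). If 0 < |t − 11| < δ then t > 0 and |√t − √11| < |t − 11|/√11 < ϵ.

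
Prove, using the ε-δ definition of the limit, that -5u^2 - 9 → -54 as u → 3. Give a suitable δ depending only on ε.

δ = min(1, ε/35)

Fix ε > 0. We want δ > 0 such that 0 < |u − 3| < δ implies |(-5u^2 - 9) + 54| < ε.
(-5u^2 - 9) + 54 = -5u^2 + 45 = (u − 3)(-5u - 15).
So |(-5u^2 - 9) + 54| = |u − 3|·|-5u - 15|.
Assume first that |u − 3| < 1, so |u| < 4. Then |-5u - 15| ≤ 5·4 + 15 = 35.
Hence |(-5u^2 - 9) + 54| ≤ 35|u − 3| < ε provided |u − 3| < ε/35.
Take δ = min(1, ε/35). Then 0 < |u − 3| < δ gives both |u − 3| < 1 and |u − 3| < ε/35, so |(-5u^2 - 9) + 54| < ε.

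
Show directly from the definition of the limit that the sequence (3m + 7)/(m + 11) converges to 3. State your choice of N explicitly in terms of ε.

Fix ε > 0. For m ≥ 1, |(3m + 7)/(m + 11) − 3| = |-26|/((m + 11)) = 26/((m + 11)).
Since m + 11 ≥ m for m ≥ 1, this is ≤ 26/(m) = 26/m.
So |(3m + 7)/(m + 11) − 3| < ε whenever m > 26/ε.
Take N = 26/ε. If m > N then |(3m + 7)/(m + 11) − 3| ≤ 26/m < ε.

N = 26/ε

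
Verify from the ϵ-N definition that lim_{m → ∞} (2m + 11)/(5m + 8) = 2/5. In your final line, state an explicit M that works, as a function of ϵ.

Let ϵ > 0. For m ≥ 1, |(2m + 11)/(5m + 8) − (2/5)| = |39|/(5(5m + 8)) = 39/(5(5m + 8)).
Since 5m + 8 ≥ 5m for m ≥ 1, this is ≤ 39/(5·5m) = (39/25)/m.
So |(2m + 11)/(5m + 8) − (2/5)| < ϵ whenever m > (39/25)/ϵ.
Take M = (39/25)/ϵ. If m > M then |(2m + 11)/(5m + 8) − (2/5)| ≤ (39/25)/m < ϵ.

M = (39/25)/ϵ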